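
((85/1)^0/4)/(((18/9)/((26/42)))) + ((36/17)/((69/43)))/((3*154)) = 57977/722568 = 0.08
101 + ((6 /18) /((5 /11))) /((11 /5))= 304 /3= 101.33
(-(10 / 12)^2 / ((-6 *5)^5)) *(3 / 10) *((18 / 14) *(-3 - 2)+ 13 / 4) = -89 / 3265920000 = -0.00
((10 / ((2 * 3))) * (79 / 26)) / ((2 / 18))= 45.58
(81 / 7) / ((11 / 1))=81 / 77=1.05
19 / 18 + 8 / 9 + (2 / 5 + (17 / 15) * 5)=721 / 90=8.01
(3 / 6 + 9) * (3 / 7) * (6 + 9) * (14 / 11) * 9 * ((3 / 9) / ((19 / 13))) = 1755 / 11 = 159.55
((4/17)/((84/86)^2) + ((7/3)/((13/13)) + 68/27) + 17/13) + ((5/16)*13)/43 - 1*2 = 905349103/201159504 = 4.50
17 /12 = 1.42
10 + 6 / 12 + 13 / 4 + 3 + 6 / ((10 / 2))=359 / 20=17.95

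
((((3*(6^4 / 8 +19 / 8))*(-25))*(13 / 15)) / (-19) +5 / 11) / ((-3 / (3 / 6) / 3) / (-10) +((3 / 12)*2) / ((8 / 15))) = 9409850 / 19019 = 494.76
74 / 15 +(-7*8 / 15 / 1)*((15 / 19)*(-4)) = 4766 / 285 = 16.72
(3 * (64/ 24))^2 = 64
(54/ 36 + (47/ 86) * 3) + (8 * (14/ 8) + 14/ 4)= 1775/ 86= 20.64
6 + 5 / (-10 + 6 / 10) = 257 / 47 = 5.47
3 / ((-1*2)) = -3 / 2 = -1.50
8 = 8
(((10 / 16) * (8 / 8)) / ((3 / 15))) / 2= 25 / 16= 1.56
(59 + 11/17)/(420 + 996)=169/4012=0.04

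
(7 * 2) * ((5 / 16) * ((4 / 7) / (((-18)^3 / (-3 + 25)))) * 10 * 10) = -0.94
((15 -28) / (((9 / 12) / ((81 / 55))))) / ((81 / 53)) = -2756 / 165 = -16.70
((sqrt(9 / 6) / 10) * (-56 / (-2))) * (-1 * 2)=-14 * sqrt(6) / 5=-6.86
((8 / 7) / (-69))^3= -512 / 112678587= -0.00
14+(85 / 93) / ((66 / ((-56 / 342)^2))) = 1256402126 / 89740629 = 14.00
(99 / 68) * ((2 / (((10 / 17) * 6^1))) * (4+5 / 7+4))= 2013 / 280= 7.19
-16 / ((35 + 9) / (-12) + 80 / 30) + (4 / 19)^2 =5792 / 361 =16.04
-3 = -3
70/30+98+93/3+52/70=13868/105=132.08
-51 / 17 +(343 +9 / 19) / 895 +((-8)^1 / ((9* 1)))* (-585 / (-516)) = -7949731 / 2193645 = -3.62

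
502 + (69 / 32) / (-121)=1943675 / 3872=501.98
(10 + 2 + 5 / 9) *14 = 1582 / 9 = 175.78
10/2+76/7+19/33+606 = 143782/231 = 622.43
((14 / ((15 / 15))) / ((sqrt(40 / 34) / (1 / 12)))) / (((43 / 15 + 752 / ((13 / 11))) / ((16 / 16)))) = 91 * sqrt(85) / 498556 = 0.00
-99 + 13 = -86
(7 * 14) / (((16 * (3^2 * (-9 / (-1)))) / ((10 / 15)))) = 49 / 972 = 0.05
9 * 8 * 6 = 432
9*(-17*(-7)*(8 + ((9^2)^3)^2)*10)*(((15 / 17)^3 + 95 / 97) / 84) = 1682100894159598425 / 28033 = 60004312565890.14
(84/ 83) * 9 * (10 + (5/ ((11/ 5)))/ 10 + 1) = 93366/ 913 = 102.26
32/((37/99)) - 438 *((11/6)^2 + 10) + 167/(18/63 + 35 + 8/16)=-426379/74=-5761.88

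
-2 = -2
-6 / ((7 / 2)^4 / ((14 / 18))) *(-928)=29696 / 1029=28.86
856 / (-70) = -428 / 35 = -12.23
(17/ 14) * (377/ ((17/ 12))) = 2262/ 7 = 323.14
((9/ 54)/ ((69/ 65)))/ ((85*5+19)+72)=65/ 213624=0.00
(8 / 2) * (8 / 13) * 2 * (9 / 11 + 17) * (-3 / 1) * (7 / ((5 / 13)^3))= -44518656 / 1375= -32377.20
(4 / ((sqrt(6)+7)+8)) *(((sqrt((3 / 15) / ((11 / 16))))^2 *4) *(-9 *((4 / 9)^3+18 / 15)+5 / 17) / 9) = -19909888 / 49757895+19909888 *sqrt(6) / 746368425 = -0.33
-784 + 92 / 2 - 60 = -798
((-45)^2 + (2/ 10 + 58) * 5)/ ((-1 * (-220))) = 579/ 55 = 10.53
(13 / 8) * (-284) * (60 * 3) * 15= -1246050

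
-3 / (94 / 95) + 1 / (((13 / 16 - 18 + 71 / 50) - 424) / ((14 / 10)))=-50186135 / 16535258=-3.04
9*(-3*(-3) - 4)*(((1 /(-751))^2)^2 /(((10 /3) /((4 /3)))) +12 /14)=38.57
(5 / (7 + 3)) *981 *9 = 8829 / 2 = 4414.50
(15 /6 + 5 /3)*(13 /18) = 325 /108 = 3.01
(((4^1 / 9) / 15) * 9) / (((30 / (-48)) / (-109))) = 3488 / 75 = 46.51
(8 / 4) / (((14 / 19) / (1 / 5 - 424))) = -40261 / 35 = -1150.31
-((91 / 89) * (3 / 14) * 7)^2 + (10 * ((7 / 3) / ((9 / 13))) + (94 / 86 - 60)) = -1013633693 / 36785124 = -27.56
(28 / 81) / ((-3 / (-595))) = 16660 / 243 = 68.56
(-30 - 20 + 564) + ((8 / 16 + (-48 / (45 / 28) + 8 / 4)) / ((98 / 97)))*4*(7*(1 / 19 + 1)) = -113462 / 399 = -284.37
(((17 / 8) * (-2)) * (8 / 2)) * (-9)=153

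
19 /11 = 1.73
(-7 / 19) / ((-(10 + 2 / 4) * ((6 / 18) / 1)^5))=162 / 19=8.53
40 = 40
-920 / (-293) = 3.14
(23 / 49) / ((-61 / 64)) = -1472 / 2989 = -0.49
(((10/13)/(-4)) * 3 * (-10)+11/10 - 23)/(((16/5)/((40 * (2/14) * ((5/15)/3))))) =-1165/364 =-3.20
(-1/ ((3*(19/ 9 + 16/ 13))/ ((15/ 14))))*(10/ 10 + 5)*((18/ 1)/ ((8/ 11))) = -173745/ 10948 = -15.87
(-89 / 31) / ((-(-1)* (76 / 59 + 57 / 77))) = -404327 / 285665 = -1.42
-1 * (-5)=5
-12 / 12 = -1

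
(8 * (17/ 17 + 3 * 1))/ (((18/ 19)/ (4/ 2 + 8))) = 3040/ 9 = 337.78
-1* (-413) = 413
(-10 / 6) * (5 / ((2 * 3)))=-25 / 18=-1.39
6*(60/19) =360/19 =18.95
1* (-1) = -1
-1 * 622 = -622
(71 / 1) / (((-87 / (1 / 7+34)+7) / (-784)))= -12503.47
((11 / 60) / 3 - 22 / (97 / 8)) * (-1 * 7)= 214291 / 17460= 12.27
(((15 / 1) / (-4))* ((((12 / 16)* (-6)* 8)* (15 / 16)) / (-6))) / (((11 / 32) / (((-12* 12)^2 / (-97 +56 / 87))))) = 1217721600 / 92213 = 13205.53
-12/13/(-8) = 3/26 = 0.12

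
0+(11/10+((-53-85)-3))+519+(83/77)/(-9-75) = 12259679/32340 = 379.09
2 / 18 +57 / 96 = 203 / 288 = 0.70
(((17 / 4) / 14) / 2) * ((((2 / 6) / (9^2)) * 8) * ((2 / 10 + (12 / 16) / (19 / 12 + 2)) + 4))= 2686 / 121905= 0.02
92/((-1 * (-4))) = 23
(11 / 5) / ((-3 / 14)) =-154 / 15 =-10.27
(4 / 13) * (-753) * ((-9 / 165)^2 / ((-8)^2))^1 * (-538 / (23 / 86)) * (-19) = -1489401621 / 3617900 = -411.68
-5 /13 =-0.38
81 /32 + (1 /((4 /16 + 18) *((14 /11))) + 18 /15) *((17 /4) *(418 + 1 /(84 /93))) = 253728185 /114464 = 2216.66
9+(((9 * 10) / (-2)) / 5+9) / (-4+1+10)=9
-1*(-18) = 18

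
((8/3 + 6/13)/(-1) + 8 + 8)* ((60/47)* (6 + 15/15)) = 115.02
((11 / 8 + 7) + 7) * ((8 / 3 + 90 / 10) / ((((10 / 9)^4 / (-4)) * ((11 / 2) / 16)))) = -1369.46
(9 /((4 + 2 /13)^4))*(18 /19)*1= 28561 /997272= 0.03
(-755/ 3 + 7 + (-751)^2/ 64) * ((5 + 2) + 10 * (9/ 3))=60865999/ 192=317010.41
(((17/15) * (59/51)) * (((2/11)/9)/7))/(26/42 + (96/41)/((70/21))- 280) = -4838/356314167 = -0.00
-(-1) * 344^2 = 118336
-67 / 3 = -22.33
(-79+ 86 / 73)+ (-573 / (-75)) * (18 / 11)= -1311301 / 20075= -65.32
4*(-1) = -4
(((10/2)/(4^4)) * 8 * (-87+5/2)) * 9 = -7605/64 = -118.83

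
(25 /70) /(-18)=-5 /252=-0.02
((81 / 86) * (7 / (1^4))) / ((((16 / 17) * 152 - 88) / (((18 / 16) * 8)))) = 9639 / 8944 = 1.08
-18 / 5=-3.60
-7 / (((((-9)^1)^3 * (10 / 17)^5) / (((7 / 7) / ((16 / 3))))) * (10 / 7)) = 69572993 / 3888000000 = 0.02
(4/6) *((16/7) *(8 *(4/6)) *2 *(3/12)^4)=4/63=0.06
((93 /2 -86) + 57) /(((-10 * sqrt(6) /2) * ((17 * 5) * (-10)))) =0.00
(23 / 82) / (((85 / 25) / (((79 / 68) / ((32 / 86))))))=390655 / 1516672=0.26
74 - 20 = 54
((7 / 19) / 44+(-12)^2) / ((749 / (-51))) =-6139941 / 626164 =-9.81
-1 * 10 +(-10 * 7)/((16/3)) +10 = -13.12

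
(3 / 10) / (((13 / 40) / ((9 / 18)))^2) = 120 / 169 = 0.71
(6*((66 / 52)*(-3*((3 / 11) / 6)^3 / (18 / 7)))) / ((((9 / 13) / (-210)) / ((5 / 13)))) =1225 / 12584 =0.10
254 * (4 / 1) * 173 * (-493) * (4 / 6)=-173307248 / 3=-57769082.67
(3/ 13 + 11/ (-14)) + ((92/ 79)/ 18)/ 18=-642113/ 1164618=-0.55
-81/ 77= -1.05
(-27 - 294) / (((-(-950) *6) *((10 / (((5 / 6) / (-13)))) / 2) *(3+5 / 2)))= 107 / 815100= 0.00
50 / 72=25 / 36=0.69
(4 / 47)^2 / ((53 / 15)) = 0.00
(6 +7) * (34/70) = 221/35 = 6.31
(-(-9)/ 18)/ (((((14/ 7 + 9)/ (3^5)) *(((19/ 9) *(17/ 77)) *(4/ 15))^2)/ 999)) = 714287.49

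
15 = 15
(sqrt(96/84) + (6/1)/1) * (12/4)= 6 * sqrt(14)/7 + 18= 21.21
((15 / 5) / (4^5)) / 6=1 / 2048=0.00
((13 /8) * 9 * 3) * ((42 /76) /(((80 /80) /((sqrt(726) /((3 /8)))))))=27027 * sqrt(6) /38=1742.17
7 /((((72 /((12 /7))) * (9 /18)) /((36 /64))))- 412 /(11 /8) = -52703 /176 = -299.45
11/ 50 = 0.22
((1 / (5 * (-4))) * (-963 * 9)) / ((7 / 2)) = 123.81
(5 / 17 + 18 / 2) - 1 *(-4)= 226 / 17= 13.29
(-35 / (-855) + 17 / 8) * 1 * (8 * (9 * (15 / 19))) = 44445 / 361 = 123.12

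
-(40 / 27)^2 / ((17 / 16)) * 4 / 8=-12800 / 12393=-1.03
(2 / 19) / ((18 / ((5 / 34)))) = 5 / 5814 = 0.00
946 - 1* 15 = 931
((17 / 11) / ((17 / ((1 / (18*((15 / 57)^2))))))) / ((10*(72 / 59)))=21299 / 3564000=0.01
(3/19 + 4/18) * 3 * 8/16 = 65/114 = 0.57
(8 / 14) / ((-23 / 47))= -188 / 161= -1.17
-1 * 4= -4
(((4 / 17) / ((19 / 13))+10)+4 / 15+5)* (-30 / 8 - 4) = -2317157 / 19380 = -119.56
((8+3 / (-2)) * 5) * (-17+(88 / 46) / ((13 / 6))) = -24095 / 46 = -523.80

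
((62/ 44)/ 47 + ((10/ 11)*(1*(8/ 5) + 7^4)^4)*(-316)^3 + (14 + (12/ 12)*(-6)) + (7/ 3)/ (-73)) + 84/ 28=-27056344514283220547466624907/ 28305750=-955860364564910682369.01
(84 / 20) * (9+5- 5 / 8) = 2247 / 40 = 56.18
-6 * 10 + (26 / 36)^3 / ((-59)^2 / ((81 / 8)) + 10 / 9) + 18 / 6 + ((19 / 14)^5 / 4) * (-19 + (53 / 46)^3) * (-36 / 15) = -287585477266481141 / 32907243480894720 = -8.74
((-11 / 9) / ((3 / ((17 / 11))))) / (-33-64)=17 / 2619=0.01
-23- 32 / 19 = -469 / 19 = -24.68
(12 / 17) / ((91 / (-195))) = -180 / 119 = -1.51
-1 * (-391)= 391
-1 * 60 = -60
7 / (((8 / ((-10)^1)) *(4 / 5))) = -175 / 16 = -10.94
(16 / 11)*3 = 48 / 11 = 4.36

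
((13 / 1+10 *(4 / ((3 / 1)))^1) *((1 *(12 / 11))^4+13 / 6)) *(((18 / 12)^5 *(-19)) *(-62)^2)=-12258355246803 / 234256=-52328884.84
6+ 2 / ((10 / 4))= 34 / 5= 6.80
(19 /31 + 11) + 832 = 26152 /31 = 843.61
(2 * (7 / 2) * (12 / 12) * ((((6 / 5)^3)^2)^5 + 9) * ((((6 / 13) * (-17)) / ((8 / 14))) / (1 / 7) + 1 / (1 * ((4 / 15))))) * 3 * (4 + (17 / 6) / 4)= -871742367025104215759948888373 / 387430191040039062500000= -2250063.08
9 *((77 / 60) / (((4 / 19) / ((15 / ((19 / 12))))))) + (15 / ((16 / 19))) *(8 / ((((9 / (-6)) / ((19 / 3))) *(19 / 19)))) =-983 / 12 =-81.92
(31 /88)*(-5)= -155 /88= -1.76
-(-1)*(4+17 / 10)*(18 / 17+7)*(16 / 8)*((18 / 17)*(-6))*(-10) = 1686744 / 289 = 5836.48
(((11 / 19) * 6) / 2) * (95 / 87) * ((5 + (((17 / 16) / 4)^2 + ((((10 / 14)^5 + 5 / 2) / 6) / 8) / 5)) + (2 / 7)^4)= 19266157185 / 1996402688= 9.65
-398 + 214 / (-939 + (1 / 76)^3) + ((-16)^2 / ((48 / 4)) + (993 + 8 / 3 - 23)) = 245576343084 / 412198463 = 595.77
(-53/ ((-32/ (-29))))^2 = 2362369/ 1024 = 2307.00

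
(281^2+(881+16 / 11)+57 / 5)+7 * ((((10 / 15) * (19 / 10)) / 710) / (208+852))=9916295984063 / 124179000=79854.85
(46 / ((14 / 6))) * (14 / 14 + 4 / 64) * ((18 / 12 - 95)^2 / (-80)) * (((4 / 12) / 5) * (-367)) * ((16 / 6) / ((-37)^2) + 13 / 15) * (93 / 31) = 89505113379341 / 613312000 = 145937.33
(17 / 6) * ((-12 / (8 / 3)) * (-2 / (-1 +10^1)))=17 / 6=2.83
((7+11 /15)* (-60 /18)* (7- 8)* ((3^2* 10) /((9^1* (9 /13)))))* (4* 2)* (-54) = -482560 /3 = -160853.33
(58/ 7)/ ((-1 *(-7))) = 58/ 49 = 1.18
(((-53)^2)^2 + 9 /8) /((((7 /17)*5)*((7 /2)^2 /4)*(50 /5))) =1073105569 /8575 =125143.51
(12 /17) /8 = 3 /34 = 0.09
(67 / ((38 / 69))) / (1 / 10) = 23115 / 19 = 1216.58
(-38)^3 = -54872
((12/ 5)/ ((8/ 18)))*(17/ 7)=459/ 35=13.11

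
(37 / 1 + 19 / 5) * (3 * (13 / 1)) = 1591.20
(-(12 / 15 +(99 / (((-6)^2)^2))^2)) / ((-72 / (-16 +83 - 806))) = -61742711 / 7464960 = -8.27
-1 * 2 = -2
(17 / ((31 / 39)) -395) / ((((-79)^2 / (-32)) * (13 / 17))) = 6300608 / 2515123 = 2.51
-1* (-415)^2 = -172225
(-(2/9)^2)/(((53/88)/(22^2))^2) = -31891.82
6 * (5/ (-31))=-30/ 31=-0.97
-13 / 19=-0.68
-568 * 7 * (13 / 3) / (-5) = 51688 / 15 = 3445.87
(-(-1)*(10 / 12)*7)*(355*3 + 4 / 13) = 484715 / 78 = 6214.29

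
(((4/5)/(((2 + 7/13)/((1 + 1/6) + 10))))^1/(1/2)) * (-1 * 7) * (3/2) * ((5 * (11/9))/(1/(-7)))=85358/27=3161.41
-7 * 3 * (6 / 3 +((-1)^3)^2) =-63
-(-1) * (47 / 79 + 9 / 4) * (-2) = -899 / 158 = -5.69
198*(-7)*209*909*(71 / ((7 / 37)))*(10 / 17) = -58128151309.41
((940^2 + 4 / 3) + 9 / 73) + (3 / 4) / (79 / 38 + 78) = 1177694076317 / 1332834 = 883601.47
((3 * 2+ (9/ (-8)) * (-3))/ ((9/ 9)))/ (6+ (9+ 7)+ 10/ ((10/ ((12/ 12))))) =75/ 184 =0.41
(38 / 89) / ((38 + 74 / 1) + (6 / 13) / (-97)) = 0.00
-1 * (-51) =51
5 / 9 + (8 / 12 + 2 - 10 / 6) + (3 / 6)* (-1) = 19 / 18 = 1.06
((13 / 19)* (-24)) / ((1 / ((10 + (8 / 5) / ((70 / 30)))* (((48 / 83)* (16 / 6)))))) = -14936064 / 55195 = -270.61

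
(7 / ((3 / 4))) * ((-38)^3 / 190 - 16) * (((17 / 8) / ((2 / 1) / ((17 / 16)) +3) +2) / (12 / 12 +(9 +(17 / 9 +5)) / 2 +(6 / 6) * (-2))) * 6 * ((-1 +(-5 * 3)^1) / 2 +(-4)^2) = -2484022464 / 51875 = -47884.77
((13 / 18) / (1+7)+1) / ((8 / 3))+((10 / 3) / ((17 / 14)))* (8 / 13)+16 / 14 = 1925311 / 594048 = 3.24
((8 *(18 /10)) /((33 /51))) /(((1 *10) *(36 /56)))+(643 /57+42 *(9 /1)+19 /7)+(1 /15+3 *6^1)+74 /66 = 45496888 /109725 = 414.64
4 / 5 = 0.80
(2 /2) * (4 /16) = 0.25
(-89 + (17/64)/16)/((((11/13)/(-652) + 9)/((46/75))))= -1480288901/244073600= -6.06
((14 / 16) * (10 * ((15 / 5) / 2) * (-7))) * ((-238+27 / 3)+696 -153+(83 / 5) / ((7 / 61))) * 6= -1011339 / 4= -252834.75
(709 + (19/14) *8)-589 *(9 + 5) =-52683/7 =-7526.14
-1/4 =-0.25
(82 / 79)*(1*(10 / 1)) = 820 / 79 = 10.38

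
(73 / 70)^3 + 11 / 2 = 2275517 / 343000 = 6.63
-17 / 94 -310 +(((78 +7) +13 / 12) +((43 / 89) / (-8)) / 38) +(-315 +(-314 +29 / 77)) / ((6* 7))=-491575107857 / 2056228944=-239.07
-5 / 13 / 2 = -5 / 26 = -0.19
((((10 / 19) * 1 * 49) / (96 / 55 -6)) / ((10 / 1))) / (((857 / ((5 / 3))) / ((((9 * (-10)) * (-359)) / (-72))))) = 24187625 / 45722664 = 0.53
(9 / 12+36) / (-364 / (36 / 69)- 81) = -441 / 9344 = -0.05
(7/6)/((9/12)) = 1.56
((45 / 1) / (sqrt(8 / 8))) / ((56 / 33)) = 1485 / 56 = 26.52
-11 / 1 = -11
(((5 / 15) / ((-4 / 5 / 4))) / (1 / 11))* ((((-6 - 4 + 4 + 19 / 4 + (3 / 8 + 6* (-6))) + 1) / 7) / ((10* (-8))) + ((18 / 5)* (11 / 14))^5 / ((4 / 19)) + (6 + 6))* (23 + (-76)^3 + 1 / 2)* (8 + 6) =98257535973.92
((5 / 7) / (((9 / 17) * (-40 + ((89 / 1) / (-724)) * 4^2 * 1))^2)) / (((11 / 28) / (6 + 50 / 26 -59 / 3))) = -10840778705 / 250623757098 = -0.04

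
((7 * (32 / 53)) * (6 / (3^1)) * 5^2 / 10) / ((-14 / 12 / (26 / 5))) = -4992 / 53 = -94.19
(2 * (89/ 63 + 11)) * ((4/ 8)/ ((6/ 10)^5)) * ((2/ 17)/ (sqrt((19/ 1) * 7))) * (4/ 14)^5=9200000 * sqrt(133)/ 34220682279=0.00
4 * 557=2228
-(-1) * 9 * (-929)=-8361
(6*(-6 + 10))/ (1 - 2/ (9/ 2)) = 216/ 5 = 43.20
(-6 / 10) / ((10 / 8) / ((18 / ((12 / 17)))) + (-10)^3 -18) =306 / 519155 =0.00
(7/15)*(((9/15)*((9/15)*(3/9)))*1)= 7/125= 0.06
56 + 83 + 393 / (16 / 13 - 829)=496890 / 3587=138.53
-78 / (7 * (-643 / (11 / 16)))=429 / 36008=0.01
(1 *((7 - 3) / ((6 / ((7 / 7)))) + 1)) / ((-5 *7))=-0.05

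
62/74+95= 3546/37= 95.84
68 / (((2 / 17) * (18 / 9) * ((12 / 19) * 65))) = 5491 / 780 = 7.04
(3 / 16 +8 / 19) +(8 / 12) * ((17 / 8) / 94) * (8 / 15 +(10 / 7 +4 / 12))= 2894611 / 4500720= 0.64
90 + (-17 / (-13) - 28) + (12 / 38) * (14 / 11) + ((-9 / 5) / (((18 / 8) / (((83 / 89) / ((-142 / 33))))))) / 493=2696262895891 / 42320902195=63.71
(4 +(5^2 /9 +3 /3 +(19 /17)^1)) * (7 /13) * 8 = 76216 /1989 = 38.32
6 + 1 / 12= 73 / 12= 6.08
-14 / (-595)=2 / 85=0.02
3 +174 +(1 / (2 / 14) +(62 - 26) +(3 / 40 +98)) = 12723 / 40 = 318.08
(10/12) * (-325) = -1625/6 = -270.83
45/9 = 5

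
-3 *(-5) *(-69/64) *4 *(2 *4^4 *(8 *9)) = -2384640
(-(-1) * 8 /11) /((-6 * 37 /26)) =-104 /1221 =-0.09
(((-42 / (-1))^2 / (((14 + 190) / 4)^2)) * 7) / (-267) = -1372 / 77163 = -0.02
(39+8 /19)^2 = 561001 /361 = 1554.02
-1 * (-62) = 62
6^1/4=1.50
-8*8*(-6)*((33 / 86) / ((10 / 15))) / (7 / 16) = 152064 / 301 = 505.20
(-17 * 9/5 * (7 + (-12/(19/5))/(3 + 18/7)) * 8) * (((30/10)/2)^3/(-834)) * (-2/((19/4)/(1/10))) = -4376106/16308175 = -0.27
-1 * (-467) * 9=4203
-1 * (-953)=953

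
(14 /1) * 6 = 84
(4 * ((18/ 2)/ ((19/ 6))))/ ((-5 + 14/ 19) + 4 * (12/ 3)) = 216/ 223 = 0.97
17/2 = 8.50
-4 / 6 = -2 / 3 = -0.67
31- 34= -3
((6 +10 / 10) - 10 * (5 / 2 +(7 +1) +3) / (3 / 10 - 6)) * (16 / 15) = 32.73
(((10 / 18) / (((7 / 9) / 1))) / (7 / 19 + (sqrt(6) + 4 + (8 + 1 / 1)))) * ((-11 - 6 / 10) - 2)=-164084 / 218225 + 12274 * sqrt(6) / 218225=-0.61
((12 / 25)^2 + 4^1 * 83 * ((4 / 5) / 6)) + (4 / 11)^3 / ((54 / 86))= 1001151928 / 22460625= 44.57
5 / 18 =0.28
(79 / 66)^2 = 6241 / 4356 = 1.43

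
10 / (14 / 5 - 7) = -50 / 21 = -2.38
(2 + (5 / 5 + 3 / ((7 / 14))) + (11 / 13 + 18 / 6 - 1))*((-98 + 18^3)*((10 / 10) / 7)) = 126148 / 13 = 9703.69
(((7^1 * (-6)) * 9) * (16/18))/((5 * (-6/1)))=56/5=11.20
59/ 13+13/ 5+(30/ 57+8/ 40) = 9713/ 1235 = 7.86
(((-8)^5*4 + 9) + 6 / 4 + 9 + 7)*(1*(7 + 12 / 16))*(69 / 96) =-186870883 / 256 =-729964.39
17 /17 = 1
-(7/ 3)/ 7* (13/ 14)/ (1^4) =-13/ 42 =-0.31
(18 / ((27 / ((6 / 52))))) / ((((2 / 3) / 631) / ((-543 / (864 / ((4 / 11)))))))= -114211 / 6864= -16.64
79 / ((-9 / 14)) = -1106 / 9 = -122.89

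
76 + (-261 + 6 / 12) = -369 / 2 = -184.50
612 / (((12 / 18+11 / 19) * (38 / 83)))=76194 / 71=1073.15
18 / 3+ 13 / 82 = 505 / 82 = 6.16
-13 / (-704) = 13 / 704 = 0.02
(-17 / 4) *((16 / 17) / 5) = -4 / 5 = -0.80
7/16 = 0.44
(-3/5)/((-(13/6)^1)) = 18/65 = 0.28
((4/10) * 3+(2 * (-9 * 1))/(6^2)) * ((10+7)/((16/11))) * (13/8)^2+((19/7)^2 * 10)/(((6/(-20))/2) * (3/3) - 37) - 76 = -21018718733/372807680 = -56.38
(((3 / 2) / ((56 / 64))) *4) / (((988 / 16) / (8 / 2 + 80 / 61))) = 62208 / 105469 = 0.59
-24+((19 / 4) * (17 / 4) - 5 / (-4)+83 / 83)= -1.56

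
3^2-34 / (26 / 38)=-529 / 13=-40.69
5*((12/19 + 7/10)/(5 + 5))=253/380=0.67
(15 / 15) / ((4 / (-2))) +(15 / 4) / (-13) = -41 / 52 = -0.79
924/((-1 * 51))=-308/17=-18.12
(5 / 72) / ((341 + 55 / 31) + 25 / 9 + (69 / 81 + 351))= 465 / 4669816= 0.00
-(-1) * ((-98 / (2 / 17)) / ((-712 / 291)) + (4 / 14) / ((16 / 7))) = 60623 / 178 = 340.58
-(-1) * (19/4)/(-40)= -19/160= -0.12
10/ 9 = 1.11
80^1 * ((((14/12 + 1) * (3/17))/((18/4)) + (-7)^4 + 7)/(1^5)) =29474960/153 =192646.80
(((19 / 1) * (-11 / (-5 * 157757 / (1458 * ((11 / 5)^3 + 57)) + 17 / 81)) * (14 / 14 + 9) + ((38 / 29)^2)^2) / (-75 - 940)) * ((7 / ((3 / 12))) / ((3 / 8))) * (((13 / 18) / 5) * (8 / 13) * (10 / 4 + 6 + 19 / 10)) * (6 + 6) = -490544841509952126976 / 2215448433626356125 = -221.42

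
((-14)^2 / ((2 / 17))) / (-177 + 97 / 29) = -24157 / 2518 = -9.59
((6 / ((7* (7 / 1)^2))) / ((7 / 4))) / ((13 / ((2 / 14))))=24 / 218491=0.00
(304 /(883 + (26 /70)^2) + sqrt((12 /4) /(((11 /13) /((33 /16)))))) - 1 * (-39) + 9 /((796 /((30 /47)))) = 3 * sqrt(13) /4 + 199088536009 /5059243466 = 42.06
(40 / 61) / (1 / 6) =240 / 61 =3.93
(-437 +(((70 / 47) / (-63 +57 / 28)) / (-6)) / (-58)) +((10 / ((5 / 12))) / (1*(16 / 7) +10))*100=-72528400963 / 300136689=-241.65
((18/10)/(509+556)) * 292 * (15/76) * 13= 8541/6745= 1.27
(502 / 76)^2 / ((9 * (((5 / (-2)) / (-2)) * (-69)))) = -63001 / 1120905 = -0.06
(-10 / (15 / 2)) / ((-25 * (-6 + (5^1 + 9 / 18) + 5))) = 8 / 675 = 0.01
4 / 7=0.57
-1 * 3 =-3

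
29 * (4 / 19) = 116 / 19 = 6.11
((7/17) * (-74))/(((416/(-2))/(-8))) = -259/221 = -1.17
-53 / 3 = -17.67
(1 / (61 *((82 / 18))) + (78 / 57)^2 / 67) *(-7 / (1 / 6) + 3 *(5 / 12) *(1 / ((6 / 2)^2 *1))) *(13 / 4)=-37386661169 / 8710802928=-4.29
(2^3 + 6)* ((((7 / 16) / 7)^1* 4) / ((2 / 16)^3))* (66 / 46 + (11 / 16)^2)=78617 / 23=3418.13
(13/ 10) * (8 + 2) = 13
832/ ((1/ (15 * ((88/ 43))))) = 1098240/ 43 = 25540.47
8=8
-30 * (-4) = 120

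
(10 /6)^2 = 2.78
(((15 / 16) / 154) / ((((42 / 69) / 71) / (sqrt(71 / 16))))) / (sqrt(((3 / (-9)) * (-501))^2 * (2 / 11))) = 24495 * sqrt(1562) / 46086656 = 0.02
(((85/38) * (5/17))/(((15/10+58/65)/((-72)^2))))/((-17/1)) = -8424000/100453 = -83.86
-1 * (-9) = 9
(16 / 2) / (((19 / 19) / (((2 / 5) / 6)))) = 8 / 15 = 0.53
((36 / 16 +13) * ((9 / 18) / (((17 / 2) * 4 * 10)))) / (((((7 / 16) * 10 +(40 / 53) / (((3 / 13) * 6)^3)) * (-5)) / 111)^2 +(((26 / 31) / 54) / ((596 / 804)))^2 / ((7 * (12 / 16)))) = 335124785173189729256406 / 659488249028980703150755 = 0.51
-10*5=-50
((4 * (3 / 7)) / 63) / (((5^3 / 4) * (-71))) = -16 / 1304625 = -0.00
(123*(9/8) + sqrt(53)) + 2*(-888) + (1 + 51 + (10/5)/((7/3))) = -88747/56 + sqrt(53) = -1577.49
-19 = -19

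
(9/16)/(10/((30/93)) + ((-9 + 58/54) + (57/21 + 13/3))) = 1701/91088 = 0.02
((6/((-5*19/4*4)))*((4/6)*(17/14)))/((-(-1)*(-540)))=17/179550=0.00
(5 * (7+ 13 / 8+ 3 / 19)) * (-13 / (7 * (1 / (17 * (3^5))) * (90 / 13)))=-103557285 / 2128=-48664.14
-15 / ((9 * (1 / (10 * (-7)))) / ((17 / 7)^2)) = 14450 / 21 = 688.10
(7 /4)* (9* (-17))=-1071 /4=-267.75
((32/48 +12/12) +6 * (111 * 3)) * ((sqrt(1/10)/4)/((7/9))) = 2571 * sqrt(10)/40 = 203.26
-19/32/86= -19/2752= -0.01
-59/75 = -0.79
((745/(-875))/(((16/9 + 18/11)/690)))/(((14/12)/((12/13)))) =-73282968/538265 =-136.15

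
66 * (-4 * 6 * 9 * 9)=-128304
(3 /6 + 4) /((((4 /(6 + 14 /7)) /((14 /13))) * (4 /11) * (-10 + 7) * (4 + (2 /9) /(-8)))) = -378 /169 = -2.24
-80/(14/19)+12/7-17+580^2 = 2353933/7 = 336276.14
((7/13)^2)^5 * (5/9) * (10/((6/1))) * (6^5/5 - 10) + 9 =44411632388177/3722179279923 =11.93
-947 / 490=-1.93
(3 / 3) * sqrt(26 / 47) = sqrt(1222) / 47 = 0.74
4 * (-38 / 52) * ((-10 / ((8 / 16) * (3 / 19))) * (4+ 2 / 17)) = 1010800 / 663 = 1524.59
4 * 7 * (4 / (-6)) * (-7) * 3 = 392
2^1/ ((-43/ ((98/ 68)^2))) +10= 246139/ 24854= 9.90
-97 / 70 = -1.39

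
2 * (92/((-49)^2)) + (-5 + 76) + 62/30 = 2634256/36015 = 73.14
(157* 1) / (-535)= -157 / 535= -0.29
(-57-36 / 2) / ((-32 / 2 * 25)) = 3 / 16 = 0.19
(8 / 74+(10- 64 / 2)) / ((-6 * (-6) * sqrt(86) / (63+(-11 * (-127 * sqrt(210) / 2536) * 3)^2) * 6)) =-30702844935 * sqrt(86) / 40928767744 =-6.96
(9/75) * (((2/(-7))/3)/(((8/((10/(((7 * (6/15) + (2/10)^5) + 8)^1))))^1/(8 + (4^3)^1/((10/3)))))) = -8500/236257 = -0.04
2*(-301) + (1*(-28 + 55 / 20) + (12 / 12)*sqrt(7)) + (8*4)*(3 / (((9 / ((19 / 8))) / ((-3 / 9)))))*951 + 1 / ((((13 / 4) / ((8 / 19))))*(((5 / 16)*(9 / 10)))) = -8654.81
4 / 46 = 2 / 23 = 0.09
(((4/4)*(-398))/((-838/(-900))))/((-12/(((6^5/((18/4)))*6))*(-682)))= -77371200/142879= -541.52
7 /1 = 7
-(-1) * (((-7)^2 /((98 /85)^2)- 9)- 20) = 1541 /196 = 7.86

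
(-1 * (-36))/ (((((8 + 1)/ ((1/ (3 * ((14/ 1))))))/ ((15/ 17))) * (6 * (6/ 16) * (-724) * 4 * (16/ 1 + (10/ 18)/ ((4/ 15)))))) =-10/ 14021889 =-0.00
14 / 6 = 7 / 3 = 2.33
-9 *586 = -5274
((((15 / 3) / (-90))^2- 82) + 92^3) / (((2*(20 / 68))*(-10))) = -857712373 / 6480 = -132363.02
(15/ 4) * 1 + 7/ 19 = 313/ 76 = 4.12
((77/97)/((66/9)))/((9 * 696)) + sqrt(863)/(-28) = -1.05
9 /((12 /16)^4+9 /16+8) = 2304 /2273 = 1.01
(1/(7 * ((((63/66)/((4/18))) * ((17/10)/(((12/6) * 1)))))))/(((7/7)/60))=2.35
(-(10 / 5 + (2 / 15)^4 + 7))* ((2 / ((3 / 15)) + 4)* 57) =-7182.25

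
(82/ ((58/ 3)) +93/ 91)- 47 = -110143/ 2639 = -41.74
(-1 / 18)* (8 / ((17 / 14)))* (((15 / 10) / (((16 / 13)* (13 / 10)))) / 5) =-7 / 102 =-0.07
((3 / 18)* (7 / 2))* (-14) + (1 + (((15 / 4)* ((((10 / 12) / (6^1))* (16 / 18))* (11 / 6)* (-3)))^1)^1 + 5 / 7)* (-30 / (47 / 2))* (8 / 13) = -578399 / 76986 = -7.51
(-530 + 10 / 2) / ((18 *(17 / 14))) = -24.02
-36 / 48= -0.75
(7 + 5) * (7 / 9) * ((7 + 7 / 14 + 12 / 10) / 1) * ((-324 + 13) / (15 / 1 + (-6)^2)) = -126266 / 255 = -495.16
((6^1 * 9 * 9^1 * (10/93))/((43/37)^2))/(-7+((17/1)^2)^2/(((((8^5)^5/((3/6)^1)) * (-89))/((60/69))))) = -9528257272827146527500832604160/1723818976791320366616454314731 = -5.53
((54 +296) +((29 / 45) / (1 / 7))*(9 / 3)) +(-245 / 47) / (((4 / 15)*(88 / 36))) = 22057483 / 62040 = 355.54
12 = 12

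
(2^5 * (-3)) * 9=-864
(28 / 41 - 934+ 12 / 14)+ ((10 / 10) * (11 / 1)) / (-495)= -12043007 / 12915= -932.48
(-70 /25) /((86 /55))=-77 /43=-1.79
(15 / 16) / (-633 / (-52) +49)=195 / 12724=0.02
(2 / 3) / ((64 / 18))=3 / 16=0.19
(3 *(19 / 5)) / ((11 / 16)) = 912 / 55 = 16.58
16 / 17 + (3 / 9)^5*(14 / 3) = 11902 / 12393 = 0.96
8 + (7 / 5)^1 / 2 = 87 / 10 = 8.70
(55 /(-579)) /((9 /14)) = -0.15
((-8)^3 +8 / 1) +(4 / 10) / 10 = -12599 / 25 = -503.96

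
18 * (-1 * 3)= -54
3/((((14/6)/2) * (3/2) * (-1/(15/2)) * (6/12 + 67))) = -4/21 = -0.19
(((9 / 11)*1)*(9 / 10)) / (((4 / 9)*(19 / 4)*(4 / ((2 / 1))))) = 729 / 4180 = 0.17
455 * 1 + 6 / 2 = 458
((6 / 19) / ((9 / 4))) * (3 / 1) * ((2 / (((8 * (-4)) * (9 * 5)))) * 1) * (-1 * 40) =0.02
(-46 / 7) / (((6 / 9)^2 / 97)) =-20079 / 14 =-1434.21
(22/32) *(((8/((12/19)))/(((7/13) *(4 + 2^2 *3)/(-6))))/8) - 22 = -81565/3584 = -22.76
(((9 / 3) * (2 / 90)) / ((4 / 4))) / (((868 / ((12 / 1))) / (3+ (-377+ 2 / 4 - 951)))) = -2649 / 2170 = -1.22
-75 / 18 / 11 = -25 / 66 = -0.38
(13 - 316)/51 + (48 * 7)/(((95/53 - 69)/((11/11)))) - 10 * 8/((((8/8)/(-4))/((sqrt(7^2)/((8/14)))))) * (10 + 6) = 1898642191/30277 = 62709.06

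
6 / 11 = 0.55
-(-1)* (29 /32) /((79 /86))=0.99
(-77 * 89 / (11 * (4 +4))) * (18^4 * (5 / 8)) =-20437515 / 4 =-5109378.75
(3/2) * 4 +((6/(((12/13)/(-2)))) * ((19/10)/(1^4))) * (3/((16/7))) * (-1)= 6147/160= 38.42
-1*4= -4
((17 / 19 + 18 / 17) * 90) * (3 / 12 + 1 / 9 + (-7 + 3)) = -413305 / 646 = -639.79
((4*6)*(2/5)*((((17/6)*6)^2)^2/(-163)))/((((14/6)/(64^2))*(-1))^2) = -605339938455552/39935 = -15158130423.33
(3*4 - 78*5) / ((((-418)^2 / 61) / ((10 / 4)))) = -57645 / 174724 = -0.33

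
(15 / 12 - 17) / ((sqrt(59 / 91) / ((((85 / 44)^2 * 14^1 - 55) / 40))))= 33579 * sqrt(5369) / 1827584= 1.35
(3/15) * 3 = 3/5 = 0.60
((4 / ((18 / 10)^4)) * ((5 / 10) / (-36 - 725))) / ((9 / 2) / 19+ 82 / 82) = -47500 / 234667287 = -0.00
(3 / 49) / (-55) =-3 / 2695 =-0.00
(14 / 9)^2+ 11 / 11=277 / 81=3.42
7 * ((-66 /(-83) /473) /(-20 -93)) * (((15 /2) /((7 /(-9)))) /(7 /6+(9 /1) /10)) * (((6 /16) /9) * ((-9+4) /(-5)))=2025 /100017656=0.00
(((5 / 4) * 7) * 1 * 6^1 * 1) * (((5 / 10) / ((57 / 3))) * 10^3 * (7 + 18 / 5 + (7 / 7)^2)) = 304500 / 19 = 16026.32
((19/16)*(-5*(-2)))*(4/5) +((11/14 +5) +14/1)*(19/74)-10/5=13033/1036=12.58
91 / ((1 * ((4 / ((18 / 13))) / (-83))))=-5229 / 2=-2614.50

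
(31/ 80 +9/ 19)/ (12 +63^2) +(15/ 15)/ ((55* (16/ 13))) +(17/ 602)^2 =47601144463/ 3015306377160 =0.02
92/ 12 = 23/ 3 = 7.67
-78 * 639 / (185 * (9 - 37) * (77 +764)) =24921 / 2178190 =0.01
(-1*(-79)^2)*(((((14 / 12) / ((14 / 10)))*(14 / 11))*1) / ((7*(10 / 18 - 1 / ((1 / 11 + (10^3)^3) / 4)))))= -343255000031205 / 201666665233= -1702.09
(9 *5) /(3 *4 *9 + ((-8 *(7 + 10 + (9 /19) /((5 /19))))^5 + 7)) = -46875 /80161889900219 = -0.00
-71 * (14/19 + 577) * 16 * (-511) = 6372104592/19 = 335373925.89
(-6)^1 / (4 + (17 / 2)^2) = -24 / 305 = -0.08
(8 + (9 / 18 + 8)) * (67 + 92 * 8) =13249.50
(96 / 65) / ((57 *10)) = 0.00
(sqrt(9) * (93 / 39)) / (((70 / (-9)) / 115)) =-19251 / 182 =-105.77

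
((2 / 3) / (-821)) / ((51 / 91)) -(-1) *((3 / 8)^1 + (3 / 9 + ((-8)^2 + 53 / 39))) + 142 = 2718120779 / 13063752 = 208.07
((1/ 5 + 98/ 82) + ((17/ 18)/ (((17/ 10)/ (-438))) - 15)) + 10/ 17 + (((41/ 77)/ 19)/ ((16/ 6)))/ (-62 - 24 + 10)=-2383995647021/ 9299764320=-256.35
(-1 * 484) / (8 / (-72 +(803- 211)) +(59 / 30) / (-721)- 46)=136095960 / 12931181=10.52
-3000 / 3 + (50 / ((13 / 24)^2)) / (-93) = -5248600 / 5239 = -1001.83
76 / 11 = 6.91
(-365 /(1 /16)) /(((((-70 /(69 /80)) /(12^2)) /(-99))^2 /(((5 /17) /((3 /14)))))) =-735775261848 /2975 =-247319415.75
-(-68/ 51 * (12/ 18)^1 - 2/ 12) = 19/ 18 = 1.06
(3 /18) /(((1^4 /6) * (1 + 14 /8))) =4 /11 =0.36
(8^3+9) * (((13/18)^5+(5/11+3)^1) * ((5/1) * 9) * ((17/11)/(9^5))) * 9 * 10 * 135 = 84017288324875/3086609328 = 27219.93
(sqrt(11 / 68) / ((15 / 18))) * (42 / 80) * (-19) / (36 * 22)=-133 * sqrt(187) / 299200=-0.01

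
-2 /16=-1 /8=-0.12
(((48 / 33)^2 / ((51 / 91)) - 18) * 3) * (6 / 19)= -526692 / 39083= -13.48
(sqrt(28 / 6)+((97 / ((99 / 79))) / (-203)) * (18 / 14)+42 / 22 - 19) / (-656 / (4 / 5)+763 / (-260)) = 71450860 / 3344455653 - 260 * sqrt(42) / 641889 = 0.02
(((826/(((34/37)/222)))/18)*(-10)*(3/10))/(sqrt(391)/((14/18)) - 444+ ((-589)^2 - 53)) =-9597487426072/99967986079001+ 35620011*sqrt(391)/99967986079001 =-0.10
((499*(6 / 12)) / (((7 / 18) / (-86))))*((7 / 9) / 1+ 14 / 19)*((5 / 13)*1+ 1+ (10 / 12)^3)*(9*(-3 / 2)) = 4376820317 / 1976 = 2214990.04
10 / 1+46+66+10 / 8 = 493 / 4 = 123.25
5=5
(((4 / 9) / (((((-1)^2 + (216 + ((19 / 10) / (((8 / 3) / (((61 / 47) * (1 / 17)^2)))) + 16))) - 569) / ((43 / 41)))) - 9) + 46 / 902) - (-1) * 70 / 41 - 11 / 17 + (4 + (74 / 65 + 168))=270607132004134141 / 1637578616029785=165.25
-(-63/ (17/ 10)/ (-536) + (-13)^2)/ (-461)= 770279/ 2100316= 0.37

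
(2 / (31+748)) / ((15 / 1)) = 2 / 11685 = 0.00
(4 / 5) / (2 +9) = 4 / 55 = 0.07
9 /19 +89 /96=2555 /1824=1.40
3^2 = 9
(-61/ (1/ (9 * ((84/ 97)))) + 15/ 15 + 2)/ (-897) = 1175/ 2231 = 0.53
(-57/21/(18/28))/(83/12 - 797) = 8/1497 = 0.01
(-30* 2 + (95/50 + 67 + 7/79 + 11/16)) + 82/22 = 931803/69520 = 13.40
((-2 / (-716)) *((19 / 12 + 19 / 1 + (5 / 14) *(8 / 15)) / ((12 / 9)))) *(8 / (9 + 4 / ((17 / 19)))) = 0.03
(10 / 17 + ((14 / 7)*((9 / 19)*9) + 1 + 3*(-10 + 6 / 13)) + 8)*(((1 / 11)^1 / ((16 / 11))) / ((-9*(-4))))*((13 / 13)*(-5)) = 220465 / 2418624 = 0.09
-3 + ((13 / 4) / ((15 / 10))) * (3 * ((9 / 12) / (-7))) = -207 / 56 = -3.70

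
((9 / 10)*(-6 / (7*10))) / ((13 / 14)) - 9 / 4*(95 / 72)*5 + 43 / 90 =-1352431 / 93600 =-14.45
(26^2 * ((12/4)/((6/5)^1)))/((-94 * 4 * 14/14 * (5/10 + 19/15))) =-12675/4982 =-2.54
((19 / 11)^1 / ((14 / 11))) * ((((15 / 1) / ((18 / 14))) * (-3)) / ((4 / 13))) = -1235 / 8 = -154.38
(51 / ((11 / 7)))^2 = 127449 / 121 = 1053.30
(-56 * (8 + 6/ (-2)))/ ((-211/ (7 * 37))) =72520/ 211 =343.70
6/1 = 6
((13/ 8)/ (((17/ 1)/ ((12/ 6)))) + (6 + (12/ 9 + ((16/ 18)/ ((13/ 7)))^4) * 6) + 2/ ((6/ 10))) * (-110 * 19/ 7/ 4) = -79182216134395/ 59464687464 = -1331.58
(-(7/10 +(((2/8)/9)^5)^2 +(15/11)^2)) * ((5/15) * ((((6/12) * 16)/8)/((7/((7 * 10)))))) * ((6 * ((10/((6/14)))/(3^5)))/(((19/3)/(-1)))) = 198154647055313162935/255317313206282747904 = 0.78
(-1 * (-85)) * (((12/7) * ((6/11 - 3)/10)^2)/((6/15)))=37179/1694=21.95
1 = 1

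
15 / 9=5 / 3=1.67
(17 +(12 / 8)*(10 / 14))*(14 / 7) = 253 / 7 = 36.14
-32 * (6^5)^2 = -1934917632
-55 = -55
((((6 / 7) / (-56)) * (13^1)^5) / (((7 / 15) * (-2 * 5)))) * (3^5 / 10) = 812017791 / 27440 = 29592.49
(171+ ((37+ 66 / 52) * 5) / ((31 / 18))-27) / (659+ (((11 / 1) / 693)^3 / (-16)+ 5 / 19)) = 7814800906416 / 20195708071799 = 0.39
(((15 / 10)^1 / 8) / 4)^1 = 3 / 64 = 0.05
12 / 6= 2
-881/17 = -51.82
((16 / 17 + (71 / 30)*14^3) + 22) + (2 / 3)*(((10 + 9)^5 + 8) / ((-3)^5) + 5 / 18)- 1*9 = -1961542 / 6885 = -284.90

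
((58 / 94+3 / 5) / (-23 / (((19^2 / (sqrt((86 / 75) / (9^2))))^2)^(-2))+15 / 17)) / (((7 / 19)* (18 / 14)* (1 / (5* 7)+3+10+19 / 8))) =-2013723712 / 23532298797178767838617135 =-0.00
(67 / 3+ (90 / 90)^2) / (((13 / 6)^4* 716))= 0.00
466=466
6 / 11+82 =908 / 11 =82.55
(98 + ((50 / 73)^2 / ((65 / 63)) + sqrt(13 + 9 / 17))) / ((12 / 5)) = 5 * sqrt(3910) / 204 + 17051615 / 415662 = 42.56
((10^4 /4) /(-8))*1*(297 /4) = -185625 /8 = -23203.12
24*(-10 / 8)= -30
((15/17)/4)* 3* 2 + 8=317/34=9.32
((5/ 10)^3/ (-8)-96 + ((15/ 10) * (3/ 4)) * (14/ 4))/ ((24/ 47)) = -276971/ 1536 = -180.32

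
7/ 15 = 0.47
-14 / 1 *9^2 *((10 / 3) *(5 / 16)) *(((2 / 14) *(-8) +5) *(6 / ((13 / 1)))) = -54675 / 26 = -2102.88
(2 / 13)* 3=6 / 13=0.46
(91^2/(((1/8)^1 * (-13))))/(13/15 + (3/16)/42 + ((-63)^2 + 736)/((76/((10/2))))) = -325328640/19816613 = -16.42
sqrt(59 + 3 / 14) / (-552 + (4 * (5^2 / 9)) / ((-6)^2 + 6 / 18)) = -327 * sqrt(11606) / 2525656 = -0.01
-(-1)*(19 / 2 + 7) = 33 / 2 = 16.50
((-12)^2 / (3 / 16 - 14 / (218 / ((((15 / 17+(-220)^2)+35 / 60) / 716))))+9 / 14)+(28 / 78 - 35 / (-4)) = -899650397329 / 36108132060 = -24.92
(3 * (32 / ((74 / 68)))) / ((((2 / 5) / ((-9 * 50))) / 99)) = -363528000 / 37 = -9825081.08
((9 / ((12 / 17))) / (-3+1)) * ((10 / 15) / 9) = -17 / 36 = -0.47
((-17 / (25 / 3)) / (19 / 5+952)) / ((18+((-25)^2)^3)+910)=-17 / 1944587469645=-0.00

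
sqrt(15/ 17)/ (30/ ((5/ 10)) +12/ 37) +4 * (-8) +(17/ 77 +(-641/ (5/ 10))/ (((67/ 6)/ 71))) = -42216113/ 5159 +37 * sqrt(255)/ 37944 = -8182.99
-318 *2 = -636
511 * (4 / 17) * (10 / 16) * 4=5110 / 17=300.59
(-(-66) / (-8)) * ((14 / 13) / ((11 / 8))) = -84 / 13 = -6.46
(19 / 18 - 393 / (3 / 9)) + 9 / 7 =-148259 / 126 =-1176.66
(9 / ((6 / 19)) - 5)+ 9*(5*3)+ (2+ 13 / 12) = 1939 / 12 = 161.58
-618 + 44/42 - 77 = -14573/21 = -693.95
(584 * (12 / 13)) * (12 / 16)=404.31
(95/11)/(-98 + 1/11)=-95/1077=-0.09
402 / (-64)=-201 / 32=-6.28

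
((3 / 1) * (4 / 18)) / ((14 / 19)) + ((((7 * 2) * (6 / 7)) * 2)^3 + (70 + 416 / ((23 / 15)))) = 6842279 / 483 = 14166.21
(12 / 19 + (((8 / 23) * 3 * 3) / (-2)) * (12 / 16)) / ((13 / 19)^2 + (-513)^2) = -0.00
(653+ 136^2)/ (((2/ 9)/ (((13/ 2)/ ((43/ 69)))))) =154589877/ 172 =898778.35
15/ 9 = 5/ 3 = 1.67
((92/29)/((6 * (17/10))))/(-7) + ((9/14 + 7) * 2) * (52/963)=24256/31059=0.78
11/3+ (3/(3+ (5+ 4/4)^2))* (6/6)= 146/39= 3.74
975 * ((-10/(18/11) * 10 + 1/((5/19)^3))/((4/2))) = -91247/30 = -3041.57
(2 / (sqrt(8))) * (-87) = -87 * sqrt(2) / 2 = -61.52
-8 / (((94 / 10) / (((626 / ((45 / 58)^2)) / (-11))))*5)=16846912 / 1046925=16.09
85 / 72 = 1.18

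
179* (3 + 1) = 716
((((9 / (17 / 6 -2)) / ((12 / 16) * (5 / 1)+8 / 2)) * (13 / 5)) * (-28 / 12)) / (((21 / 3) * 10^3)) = -117 / 96875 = -0.00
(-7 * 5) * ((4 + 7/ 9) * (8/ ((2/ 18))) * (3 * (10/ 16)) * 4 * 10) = -903000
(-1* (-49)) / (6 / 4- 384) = -98 / 765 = -0.13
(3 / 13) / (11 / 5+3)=15 / 338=0.04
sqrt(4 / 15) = 2 * sqrt(15) / 15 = 0.52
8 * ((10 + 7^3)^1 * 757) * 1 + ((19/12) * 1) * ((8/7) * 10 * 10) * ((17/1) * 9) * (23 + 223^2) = 9656901976/7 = 1379557425.14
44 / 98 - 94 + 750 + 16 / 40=160928 / 245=656.85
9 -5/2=13/2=6.50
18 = 18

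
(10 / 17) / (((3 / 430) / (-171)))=-245100 / 17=-14417.65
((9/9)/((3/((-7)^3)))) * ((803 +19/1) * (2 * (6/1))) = -1127784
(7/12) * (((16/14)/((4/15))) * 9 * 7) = 315/2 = 157.50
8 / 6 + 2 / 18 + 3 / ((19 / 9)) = 490 / 171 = 2.87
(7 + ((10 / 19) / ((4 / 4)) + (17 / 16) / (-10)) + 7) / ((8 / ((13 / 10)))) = 569881 / 243200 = 2.34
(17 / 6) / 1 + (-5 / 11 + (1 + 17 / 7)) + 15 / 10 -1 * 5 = 533 / 231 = 2.31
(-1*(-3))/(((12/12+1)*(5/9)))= 27/10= 2.70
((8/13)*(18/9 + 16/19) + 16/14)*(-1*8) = -40000/1729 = -23.13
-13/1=-13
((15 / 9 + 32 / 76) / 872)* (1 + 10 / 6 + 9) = 0.03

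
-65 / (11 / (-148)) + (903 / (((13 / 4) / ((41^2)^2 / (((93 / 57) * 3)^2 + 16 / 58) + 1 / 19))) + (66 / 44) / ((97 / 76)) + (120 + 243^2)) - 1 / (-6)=13021529733610179907 / 401188519446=32457383.75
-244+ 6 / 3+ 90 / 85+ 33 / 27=-36677 / 153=-239.72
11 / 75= 0.15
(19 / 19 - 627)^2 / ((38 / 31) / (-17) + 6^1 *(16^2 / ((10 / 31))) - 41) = 1032593260 / 12438591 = 83.02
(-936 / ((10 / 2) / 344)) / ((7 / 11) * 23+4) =-3541824 / 1025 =-3455.44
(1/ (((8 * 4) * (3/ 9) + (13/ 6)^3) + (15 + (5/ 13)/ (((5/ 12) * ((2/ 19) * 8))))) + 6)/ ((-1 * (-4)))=312537/ 207422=1.51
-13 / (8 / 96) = -156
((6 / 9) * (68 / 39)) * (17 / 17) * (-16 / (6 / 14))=-15232 / 351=-43.40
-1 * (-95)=95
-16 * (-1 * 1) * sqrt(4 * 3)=32 * sqrt(3)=55.43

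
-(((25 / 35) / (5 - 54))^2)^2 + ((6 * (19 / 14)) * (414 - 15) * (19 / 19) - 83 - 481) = 37163856134060 / 13841287201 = 2685.00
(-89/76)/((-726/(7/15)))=623/827640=0.00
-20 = -20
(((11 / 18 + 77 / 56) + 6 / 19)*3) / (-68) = -3149 / 31008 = -0.10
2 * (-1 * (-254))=508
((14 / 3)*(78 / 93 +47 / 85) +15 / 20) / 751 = 229067 / 23746620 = 0.01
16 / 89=0.18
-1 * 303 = -303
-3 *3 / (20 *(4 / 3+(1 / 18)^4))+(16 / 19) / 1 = 6709796 / 13297055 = 0.50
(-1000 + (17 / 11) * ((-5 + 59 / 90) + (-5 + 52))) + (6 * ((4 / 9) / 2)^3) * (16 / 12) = -6808787 / 7290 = -933.99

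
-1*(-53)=53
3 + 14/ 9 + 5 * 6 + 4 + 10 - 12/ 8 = 47.06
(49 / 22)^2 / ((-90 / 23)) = -55223 / 43560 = -1.27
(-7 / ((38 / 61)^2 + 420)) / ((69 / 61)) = -1588867 / 107934216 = -0.01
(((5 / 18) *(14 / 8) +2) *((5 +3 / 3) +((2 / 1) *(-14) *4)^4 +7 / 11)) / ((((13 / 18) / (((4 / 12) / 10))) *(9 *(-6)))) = -11475036113 / 34320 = -334354.20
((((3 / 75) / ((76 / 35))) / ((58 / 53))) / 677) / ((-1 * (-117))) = 371 / 1745766360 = 0.00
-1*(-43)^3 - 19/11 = 874558/11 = 79505.27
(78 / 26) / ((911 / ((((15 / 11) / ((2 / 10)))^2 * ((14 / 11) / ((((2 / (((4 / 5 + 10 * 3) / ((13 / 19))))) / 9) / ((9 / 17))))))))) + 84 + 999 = 26892042483 / 24361051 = 1103.90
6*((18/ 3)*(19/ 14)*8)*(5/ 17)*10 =136800/ 119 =1149.58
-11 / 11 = -1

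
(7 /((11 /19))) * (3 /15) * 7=931 /55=16.93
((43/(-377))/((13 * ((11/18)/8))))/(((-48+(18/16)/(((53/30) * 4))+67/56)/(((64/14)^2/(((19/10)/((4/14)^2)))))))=215073423360/97278813178547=0.00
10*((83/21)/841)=830/17661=0.05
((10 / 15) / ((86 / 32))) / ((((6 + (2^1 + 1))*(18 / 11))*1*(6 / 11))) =968 / 31347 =0.03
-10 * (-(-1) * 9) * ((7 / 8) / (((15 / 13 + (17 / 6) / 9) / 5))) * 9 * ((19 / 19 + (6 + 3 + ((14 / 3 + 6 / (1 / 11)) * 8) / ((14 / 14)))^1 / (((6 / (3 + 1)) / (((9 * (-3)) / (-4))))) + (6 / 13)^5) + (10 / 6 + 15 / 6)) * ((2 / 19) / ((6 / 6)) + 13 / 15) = -6795782678775825 / 1118962858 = -6073287.09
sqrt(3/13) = sqrt(39)/13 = 0.48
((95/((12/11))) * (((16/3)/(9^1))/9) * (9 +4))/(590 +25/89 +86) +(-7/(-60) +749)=657488266069/877555620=749.23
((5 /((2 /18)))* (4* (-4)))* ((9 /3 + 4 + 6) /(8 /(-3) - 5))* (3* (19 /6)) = 266760 /23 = 11598.26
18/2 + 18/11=117/11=10.64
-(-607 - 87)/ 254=347/ 127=2.73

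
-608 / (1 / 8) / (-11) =4864 / 11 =442.18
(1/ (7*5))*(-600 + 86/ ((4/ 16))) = -256/ 35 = -7.31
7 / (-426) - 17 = -7249 / 426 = -17.02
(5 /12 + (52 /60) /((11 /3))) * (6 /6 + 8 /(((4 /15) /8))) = 157.38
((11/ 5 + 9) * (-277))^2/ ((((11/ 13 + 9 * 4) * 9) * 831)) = 11292736/ 323325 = 34.93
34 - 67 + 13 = -20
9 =9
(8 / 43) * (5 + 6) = 88 / 43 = 2.05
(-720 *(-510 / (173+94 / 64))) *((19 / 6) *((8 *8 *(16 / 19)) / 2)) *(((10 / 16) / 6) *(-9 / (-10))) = 31334400 / 1861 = 16837.40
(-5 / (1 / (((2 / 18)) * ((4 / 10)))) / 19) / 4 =-1 / 342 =-0.00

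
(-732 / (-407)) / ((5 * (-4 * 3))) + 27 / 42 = 17461 / 28490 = 0.61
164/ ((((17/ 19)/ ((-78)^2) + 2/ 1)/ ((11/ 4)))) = 4739436/ 21019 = 225.48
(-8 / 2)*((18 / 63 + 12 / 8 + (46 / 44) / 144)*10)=-198805 / 2772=-71.72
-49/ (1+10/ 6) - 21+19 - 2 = -179/ 8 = -22.38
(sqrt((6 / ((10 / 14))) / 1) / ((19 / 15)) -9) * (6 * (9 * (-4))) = 1944 -648 * sqrt(210) / 19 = 1449.77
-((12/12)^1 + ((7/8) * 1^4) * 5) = -43/8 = -5.38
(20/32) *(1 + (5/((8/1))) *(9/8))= 545/512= 1.06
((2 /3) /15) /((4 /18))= 1 /5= 0.20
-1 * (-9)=9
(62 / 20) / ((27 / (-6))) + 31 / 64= -589 / 2880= -0.20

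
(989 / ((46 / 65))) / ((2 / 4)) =2795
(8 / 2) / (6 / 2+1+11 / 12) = 48 / 59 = 0.81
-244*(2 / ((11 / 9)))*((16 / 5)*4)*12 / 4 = -843264 / 55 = -15332.07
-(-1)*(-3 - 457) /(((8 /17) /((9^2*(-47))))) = 7442685 /2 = 3721342.50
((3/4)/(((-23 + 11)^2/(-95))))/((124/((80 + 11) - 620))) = 2.11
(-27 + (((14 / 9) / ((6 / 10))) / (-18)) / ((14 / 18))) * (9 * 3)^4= -14447322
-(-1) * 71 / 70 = 71 / 70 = 1.01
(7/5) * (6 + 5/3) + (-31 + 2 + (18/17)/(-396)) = -102491/5610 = -18.27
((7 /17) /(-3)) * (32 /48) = -14 /153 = -0.09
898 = 898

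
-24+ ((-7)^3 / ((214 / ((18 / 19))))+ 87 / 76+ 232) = 1688417 / 8132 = 207.63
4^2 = 16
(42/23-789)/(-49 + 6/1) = 18105/989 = 18.31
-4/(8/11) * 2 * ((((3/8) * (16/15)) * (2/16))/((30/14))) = -77/300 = -0.26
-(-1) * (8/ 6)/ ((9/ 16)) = 64/ 27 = 2.37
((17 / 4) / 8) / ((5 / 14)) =119 / 80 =1.49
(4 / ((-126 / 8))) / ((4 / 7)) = -4 / 9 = -0.44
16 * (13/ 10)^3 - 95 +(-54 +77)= -4606/ 125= -36.85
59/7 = 8.43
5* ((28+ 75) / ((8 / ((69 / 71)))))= 35535 / 568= 62.56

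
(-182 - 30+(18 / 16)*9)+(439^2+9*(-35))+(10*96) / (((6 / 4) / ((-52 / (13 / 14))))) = 1250913 / 8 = 156364.12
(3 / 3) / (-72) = -1 / 72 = -0.01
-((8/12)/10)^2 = -1/225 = -0.00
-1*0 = 0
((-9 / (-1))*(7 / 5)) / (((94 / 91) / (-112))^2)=1636060608 / 11045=148126.81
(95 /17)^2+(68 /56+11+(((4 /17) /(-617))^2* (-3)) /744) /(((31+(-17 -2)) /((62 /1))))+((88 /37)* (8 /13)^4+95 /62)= 29127242273583748493 /302750092156554588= 96.21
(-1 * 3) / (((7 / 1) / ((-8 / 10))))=12 / 35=0.34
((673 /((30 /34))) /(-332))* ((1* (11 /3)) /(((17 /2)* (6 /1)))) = -7403 /44820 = -0.17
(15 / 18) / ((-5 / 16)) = -8 / 3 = -2.67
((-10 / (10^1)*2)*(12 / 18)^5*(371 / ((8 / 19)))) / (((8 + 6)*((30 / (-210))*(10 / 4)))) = 46.41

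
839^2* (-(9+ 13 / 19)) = -129521464 / 19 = -6816919.16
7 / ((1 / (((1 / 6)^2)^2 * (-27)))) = -7 / 48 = -0.15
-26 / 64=-13 / 32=-0.41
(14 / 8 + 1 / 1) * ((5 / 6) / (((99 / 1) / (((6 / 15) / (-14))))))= -1 / 1512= -0.00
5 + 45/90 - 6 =-1/2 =-0.50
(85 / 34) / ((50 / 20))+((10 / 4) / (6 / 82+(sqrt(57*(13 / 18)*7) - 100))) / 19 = 1.00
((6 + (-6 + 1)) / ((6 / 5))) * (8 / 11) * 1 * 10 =200 / 33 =6.06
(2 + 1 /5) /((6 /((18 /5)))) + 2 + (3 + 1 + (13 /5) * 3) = 378 /25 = 15.12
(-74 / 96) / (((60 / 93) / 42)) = -8029 / 160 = -50.18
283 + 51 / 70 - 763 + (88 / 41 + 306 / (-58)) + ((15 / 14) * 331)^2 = 145989429391 / 1165220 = 125289.16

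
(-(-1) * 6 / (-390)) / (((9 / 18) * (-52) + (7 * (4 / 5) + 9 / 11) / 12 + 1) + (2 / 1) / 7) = 0.00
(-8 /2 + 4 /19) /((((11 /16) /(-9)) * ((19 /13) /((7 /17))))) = 943488 /67507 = 13.98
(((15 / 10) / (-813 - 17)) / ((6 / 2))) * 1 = -1 / 1660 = -0.00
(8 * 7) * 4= 224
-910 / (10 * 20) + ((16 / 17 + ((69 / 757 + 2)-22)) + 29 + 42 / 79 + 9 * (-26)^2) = 123828375879 / 20333020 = 6090.01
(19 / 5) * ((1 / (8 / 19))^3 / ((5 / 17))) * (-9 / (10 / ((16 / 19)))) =-1049427 / 8000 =-131.18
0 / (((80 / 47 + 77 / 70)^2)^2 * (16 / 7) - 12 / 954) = 0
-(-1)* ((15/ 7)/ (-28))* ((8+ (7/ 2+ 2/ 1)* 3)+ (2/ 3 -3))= -95/ 56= -1.70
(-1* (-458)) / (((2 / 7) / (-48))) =-76944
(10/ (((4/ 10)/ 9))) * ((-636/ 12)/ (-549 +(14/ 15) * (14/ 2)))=178875/ 8137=21.98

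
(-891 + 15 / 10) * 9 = -16011 / 2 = -8005.50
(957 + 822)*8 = 14232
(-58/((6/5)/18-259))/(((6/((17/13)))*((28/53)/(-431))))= -56307995/1413776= -39.83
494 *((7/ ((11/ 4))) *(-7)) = -96824/ 11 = -8802.18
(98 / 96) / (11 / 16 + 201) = 7 / 1383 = 0.01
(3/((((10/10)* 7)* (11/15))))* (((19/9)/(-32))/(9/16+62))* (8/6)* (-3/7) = 0.00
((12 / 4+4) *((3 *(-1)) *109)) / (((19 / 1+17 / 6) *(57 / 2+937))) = -27468 / 252961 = -0.11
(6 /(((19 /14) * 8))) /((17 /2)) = 21 /323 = 0.07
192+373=565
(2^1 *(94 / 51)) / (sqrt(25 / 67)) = 188 *sqrt(67) / 255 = 6.03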